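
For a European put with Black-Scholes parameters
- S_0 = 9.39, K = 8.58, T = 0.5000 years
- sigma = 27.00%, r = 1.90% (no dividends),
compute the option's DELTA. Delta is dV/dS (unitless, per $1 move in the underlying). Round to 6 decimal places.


Answer: Delta = -0.268377

Derivation:
d1 = 0.6177304730; d2 = 0.4268116420
phi(d1) = 0.3296466348; exp(-qT) = 1.0000000000; exp(-rT) = 0.9905449824
N(-d1) = 0.2683765106
Delta = -exp(-qT) * N(-d1) = -1.0000000000 * 0.2683765106 = -0.268377


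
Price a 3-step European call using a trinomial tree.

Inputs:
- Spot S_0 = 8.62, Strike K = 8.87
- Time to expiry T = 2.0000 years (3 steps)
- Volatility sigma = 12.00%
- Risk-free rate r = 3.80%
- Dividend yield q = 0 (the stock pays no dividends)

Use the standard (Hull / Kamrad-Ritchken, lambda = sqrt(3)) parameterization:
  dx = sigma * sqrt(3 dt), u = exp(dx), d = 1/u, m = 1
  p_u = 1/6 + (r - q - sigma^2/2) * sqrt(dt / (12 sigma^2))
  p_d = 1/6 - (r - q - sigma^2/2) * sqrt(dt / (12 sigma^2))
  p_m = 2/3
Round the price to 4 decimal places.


Answer: Price = V(0,0) = 0.7666

Derivation:
dt = T/N = 0.666667; dx = sigma*sqrt(3*dt) = 0.169706
u = exp(dx) = 1.184956; d = 1/u = 0.843913
p_u = 0.227164, p_m = 0.666667, p_d = 0.106170
Discount per step: exp(-r*dt) = 0.974985
Stock lattice S(k, j) with j the centered position index:
  k=0: S(0,+0) = 8.6200
  k=1: S(1,-1) = 7.2745; S(1,+0) = 8.6200; S(1,+1) = 10.2143
  k=2: S(2,-2) = 6.1391; S(2,-1) = 7.2745; S(2,+0) = 8.6200; S(2,+1) = 10.2143; S(2,+2) = 12.1035
  k=3: S(3,-3) = 5.1808; S(3,-2) = 6.1391; S(3,-1) = 7.2745; S(3,+0) = 8.6200; S(3,+1) = 10.2143; S(3,+2) = 12.1035; S(3,+3) = 14.3421
Terminal payoffs V(N, j) = max(S_T - K, 0):
  V(3,-3) = 0.000000; V(3,-2) = 0.000000; V(3,-1) = 0.000000; V(3,+0) = 0.000000; V(3,+1) = 1.344321; V(3,+2) = 3.233520; V(3,+3) = 5.472139
Backward induction: V(k, j) = exp(-r*dt) * [p_u * V(k+1, j+1) + p_m * V(k+1, j) + p_d * V(k+1, j-1)]
  V(2,-2) = exp(-r*dt) * [p_u*0.000000 + p_m*0.000000 + p_d*0.000000] = 0.000000
  V(2,-1) = exp(-r*dt) * [p_u*0.000000 + p_m*0.000000 + p_d*0.000000] = 0.000000
  V(2,+0) = exp(-r*dt) * [p_u*1.344321 + p_m*0.000000 + p_d*0.000000] = 0.297742
  V(2,+1) = exp(-r*dt) * [p_u*3.233520 + p_m*1.344321 + p_d*0.000000] = 1.589958
  V(2,+2) = exp(-r*dt) * [p_u*5.472139 + p_m*3.233520 + p_d*1.344321] = 3.452886
  V(1,-1) = exp(-r*dt) * [p_u*0.297742 + p_m*0.000000 + p_d*0.000000] = 0.065944
  V(1,+0) = exp(-r*dt) * [p_u*1.589958 + p_m*0.297742 + p_d*0.000000] = 0.545675
  V(1,+1) = exp(-r*dt) * [p_u*3.452886 + p_m*1.589958 + p_d*0.297742] = 1.829026
  V(0,+0) = exp(-r*dt) * [p_u*1.829026 + p_m*0.545675 + p_d*0.065944] = 0.766604


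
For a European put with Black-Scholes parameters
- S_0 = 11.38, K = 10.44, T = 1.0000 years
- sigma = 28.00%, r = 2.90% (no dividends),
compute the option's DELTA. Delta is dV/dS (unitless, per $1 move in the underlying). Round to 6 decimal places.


Answer: Delta = -0.290654

Derivation:
d1 = 0.5514744509; d2 = 0.2714744509
phi(d1) = 0.3426654857; exp(-qT) = 1.0000000000; exp(-rT) = 0.9714164645
N(-d1) = 0.2906542381
Delta = -exp(-qT) * N(-d1) = -1.0000000000 * 0.2906542381 = -0.290654


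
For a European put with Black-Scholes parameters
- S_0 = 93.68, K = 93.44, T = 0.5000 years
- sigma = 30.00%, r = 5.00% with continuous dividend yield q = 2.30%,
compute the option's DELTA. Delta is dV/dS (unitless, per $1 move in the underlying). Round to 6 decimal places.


d1 = 0.1817980972; d2 = -0.0303339371
phi(d1) = 0.3924038236; exp(-qT) = 0.9885658722; exp(-rT) = 0.9753099120
N(-d1) = 0.4278705889
Delta = -exp(-qT) * N(-d1) = -0.9885658722 * 0.4278705889 = -0.422978

Answer: Delta = -0.422978


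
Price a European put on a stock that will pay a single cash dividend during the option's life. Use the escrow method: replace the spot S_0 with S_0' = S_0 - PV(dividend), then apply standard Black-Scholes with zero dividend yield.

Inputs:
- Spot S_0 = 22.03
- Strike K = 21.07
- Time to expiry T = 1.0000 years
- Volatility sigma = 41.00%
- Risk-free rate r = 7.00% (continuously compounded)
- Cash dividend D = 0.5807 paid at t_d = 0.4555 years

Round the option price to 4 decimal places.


PV(D) = D * exp(-r * t_d) = 0.5807 * 0.96861797 = 0.56247645
S_0' = S_0 - PV(D) = 22.0300 - 0.56247645 = 21.46752355
d1 = (ln(S_0'/K) + (r + sigma^2/2)*T) / (sigma*sqrt(T)) = 0.42131959
d2 = d1 - sigma*sqrt(T) = 0.01131959
exp(-rT) = 0.93239382
N(-d1) = 0.33676086; N(-d2) = 0.49548423
P = K * exp(-rT) * N(-d2) - S_0' * N(-d1) = 21.0700 * 0.93239382 * 0.49548423 - 21.46752355 * 0.33676086 = 2.5046

Answer: Price = 2.5046


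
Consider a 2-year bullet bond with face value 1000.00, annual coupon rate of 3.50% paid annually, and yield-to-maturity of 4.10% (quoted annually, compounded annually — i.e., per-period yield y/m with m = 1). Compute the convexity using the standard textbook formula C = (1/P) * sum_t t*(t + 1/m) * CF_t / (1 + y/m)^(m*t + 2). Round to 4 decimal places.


Answer: Convexity = 5.4112

Derivation:
Coupon per period c = face * coupon_rate / m = 35.000000
Periods per year m = 1; per-period yield y/m = 0.041000
Number of cashflows N = 2
Cashflows (t years, CF_t, discount factor 1/(1+y/m)^(m*t), PV):
  t = 1.0000: CF_t = 35.000000, DF = 0.960615, PV = 33.621518
  t = 2.0000: CF_t = 1035.000000, DF = 0.922781, PV = 955.078109
Price P = sum_t PV_t = 988.699627
Convexity numerator sum_t t*(t + 1/m) * CF_t / (1+y/m)^(m*t + 2):
  t = 1.0000: term = 62.050581
  t = 2.0000: term = 5287.966341
Convexity = (1/P) * sum = 5350.016922 / 988.699627 = 5.411165


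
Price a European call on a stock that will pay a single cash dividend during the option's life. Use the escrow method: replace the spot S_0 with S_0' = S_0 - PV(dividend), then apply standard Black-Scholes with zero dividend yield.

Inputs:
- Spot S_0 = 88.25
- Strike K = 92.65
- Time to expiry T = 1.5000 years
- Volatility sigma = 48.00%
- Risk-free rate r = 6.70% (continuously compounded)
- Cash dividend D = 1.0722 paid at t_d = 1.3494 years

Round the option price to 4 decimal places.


Answer: Price = 21.5599

Derivation:
PV(D) = D * exp(-r * t_d) = 1.0722 * 0.91355673 = 0.97951553
S_0' = S_0 - PV(D) = 88.2500 - 0.97951553 = 87.27048447
d1 = (ln(S_0'/K) + (r + sigma^2/2)*T) / (sigma*sqrt(T)) = 0.36314257
d2 = d1 - sigma*sqrt(T) = -0.22473497
exp(-rT) = 0.90438511
N(d1) = 0.64175081; N(d2) = 0.41109273
C = S_0' * N(d1) - K * exp(-rT) * N(d2) = 87.27048447 * 0.64175081 - 92.6500 * 0.90438511 * 0.41109273 = 21.5599


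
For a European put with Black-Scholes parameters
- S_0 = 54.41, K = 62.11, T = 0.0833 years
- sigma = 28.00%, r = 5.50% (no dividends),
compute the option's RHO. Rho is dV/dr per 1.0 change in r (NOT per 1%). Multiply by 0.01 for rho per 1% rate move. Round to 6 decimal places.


d1 = -1.5407469834; d2 = -1.6215598536
phi(d1) = 0.1217373813; exp(-qT) = 1.0000000000; exp(-rT) = 0.9954289791
N(-d2) = 0.9475511877
Rho = -K*T*exp(-rT)*N(-d2) = -62.1100 * 0.0833 * 0.9954289791 * 0.9475511877 = -4.879996

Answer: Rho = -4.879996


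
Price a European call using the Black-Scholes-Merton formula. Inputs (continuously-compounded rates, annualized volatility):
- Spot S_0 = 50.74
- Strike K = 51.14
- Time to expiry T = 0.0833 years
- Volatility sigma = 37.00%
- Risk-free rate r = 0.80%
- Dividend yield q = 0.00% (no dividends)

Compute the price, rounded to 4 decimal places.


Answer: Price = 1.9903

Derivation:
d1 = (ln(S/K) + (r - q + 0.5*sigma^2) * T) / (sigma * sqrt(T)) = -0.01389786
d2 = d1 - sigma * sqrt(T) = -0.12068630
exp(-rT) = 0.99933382; exp(-qT) = 1.00000000
C = S_0 * exp(-qT) * N(d1) - K * exp(-rT) * N(d2)
N(d1) = 0.49445573; N(d2) = 0.45196976
C = 50.7400 * 1.00000000 * 0.49445573 - 51.1400 * 0.99933382 * 0.45196976 = 1.9903


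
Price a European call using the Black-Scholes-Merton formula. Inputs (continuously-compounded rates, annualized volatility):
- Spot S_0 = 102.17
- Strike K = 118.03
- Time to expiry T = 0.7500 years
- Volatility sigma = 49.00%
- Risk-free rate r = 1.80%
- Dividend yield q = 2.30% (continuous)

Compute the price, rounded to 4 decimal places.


d1 = (ln(S/K) + (r - q + 0.5*sigma^2) * T) / (sigma * sqrt(T)) = -0.13671003
d2 = d1 - sigma * sqrt(T) = -0.56106248
exp(-rT) = 0.98659072; exp(-qT) = 0.98289793
C = S_0 * exp(-qT) * N(d1) - K * exp(-rT) * N(d2)
N(d1) = 0.44563000; N(d2) = 0.28737747
C = 102.1700 * 0.98289793 * 0.44563000 - 118.0300 * 0.98659072 * 0.28737747 = 11.2870

Answer: Price = 11.2870


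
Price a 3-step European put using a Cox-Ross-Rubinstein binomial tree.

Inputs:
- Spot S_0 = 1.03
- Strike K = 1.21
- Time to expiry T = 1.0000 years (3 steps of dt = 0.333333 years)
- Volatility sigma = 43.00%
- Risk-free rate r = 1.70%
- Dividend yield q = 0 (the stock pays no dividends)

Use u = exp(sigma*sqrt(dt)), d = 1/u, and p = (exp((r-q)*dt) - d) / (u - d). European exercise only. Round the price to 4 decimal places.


Answer: Price = V(0,0) = 0.2815

Derivation:
dt = T/N = 0.333333
u = exp(sigma*sqrt(dt)) = 1.281794; d = 1/u = 0.780157
p = (exp((r-q)*dt) - d) / (u - d) = 0.449580
Discount per step: exp(-r*dt) = 0.994349
Stock lattice S(k, i) with i counting down-moves:
  k=0: S(0,0) = 1.0300
  k=1: S(1,0) = 1.3202; S(1,1) = 0.8036
  k=2: S(2,0) = 1.6923; S(2,1) = 1.0300; S(2,2) = 0.6269
  k=3: S(3,0) = 2.1692; S(3,1) = 1.3202; S(3,2) = 0.8036; S(3,3) = 0.4891
Terminal payoffs V(N, i) = max(K - S_T, 0):
  V(3,0) = 0.000000; V(3,1) = 0.000000; V(3,2) = 0.406439; V(3,3) = 0.720917
Backward induction: V(k, i) = exp(-r*dt) * [p * V(k+1, i) + (1-p) * V(k+1, i+1)].
  V(2,0) = exp(-r*dt) * [p*0.000000 + (1-p)*0.000000] = 0.000000
  V(2,1) = exp(-r*dt) * [p*0.000000 + (1-p)*0.406439] = 0.222448
  V(2,2) = exp(-r*dt) * [p*0.406439 + (1-p)*0.720917] = 0.576259
  V(1,0) = exp(-r*dt) * [p*0.000000 + (1-p)*0.222448] = 0.121748
  V(1,1) = exp(-r*dt) * [p*0.222448 + (1-p)*0.576259] = 0.414835
  V(0,0) = exp(-r*dt) * [p*0.121748 + (1-p)*0.414835] = 0.281469


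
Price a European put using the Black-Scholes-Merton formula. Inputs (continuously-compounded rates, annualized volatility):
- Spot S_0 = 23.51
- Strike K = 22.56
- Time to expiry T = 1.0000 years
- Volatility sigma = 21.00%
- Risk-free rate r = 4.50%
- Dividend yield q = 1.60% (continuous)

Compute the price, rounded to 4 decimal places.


d1 = (ln(S/K) + (r - q + 0.5*sigma^2) * T) / (sigma * sqrt(T)) = 0.43951160
d2 = d1 - sigma * sqrt(T) = 0.22951160
exp(-rT) = 0.95599748; exp(-qT) = 0.98412732
P = K * exp(-rT) * N(-d2) - S_0 * exp(-qT) * N(-d1)
N(-d1) = 0.33014544; N(-d2) = 0.40923565
P = 22.5600 * 0.95599748 * 0.40923565 - 23.5100 * 0.98412732 * 0.33014544 = 1.1876

Answer: Price = 1.1876


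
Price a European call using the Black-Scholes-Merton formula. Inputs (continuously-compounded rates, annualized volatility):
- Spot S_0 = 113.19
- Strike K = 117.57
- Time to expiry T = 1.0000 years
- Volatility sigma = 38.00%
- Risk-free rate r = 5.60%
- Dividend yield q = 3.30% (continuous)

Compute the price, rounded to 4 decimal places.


d1 = (ln(S/K) + (r - q + 0.5*sigma^2) * T) / (sigma * sqrt(T)) = 0.15061558
d2 = d1 - sigma * sqrt(T) = -0.22938442
exp(-rT) = 0.94553914; exp(-qT) = 0.96753856
C = S_0 * exp(-qT) * N(d1) - K * exp(-rT) * N(d2)
N(d1) = 0.55986052; N(d2) = 0.40928507
C = 113.1900 * 0.96753856 * 0.55986052 - 117.5700 * 0.94553914 * 0.40928507 = 15.8145

Answer: Price = 15.8145


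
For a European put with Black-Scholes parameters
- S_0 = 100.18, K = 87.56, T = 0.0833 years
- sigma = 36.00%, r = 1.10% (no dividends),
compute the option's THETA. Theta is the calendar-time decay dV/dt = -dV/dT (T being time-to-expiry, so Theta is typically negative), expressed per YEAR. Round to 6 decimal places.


Answer: Theta = -9.829634

Derivation:
d1 = 1.3566445319; d2 = 1.2527422701
phi(d1) = 0.1589475944; exp(-qT) = 1.0000000000; exp(-rT) = 0.9990841197
Theta = -S*exp(-qT)*phi(d1)*sigma/(2*sqrt(T)) + r*K*exp(-rT)*N(-d2) - q*S*exp(-qT)*N(-d1)
N(-d1) = 0.0874470924; N(-d2) = 0.1051497586; sqrt(T) = 0.2886173938
Term 1 = -100.1800 * 1.0000000000 * 0.1589475944 * 0.3600 / (2 * 0.2886173938) = -9.9308172786
Term 2 = 0.0110 * 87.5600 * 0.9990841197 * 0.1051497586 = 0.1011832848
Term 3 = 0 (no dividend yield, q = 0)
Theta = -9.9308172786 + (0.1011832848) + (0.0000000000) = -9.829634


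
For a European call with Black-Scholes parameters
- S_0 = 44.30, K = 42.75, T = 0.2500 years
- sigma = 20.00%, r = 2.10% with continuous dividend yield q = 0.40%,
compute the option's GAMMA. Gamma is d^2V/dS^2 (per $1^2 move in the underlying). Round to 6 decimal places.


Answer: Gamma = 0.081351

Derivation:
d1 = 0.4486548167; d2 = 0.3486548167
phi(d1) = 0.3607449408; exp(-qT) = 0.9990004998; exp(-rT) = 0.9947637572
Gamma = exp(-qT) * phi(d1) / (S * sigma * sqrt(T)) = 0.9990004998 * 0.3607449408 / (44.3000 * 0.2000 * 0.5000000000) = 0.081351


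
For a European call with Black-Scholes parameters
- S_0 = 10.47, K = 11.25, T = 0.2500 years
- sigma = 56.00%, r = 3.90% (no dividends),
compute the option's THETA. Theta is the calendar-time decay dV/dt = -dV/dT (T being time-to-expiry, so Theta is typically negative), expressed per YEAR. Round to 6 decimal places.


d1 = -0.0818003706; d2 = -0.3618003706
phi(d1) = 0.3976097893; exp(-qT) = 1.0000000000; exp(-rT) = 0.9902973771
Theta = -S*exp(-qT)*phi(d1)*sigma/(2*sqrt(T)) - r*K*exp(-rT)*N(d2) + q*S*exp(-qT)*N(d1)
N(d1) = 0.4674027307; N(d2) = 0.3587506076; sqrt(T) = 0.5000000000
Term 1 = -10.4700 * 1.0000000000 * 0.3976097893 * 0.5600 / (2 * 0.5000000000) = -2.3312657166
Term 2 = -0.0390 * 11.2500 * 0.9902973771 * 0.3587506076 = -0.1558746185
Term 3 = 0 (no dividend yield, q = 0)
Theta = -2.3312657166 + (-0.1558746185) + (0.0000000000) = -2.487140

Answer: Theta = -2.487140


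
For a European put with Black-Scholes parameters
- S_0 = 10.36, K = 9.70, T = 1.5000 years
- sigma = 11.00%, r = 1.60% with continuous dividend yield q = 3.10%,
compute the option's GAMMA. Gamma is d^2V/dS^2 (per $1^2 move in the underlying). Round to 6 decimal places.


d1 = 0.3889593108; d2 = 0.2542373750
phi(d1) = 0.3698775752; exp(-qT) = 0.9545645606; exp(-rT) = 0.9762857098
Gamma = exp(-qT) * phi(d1) / (S * sigma * sqrt(T)) = 0.9545645606 * 0.3698775752 / (10.3600 * 0.1100 * 1.2247448714) = 0.252968

Answer: Gamma = 0.252968


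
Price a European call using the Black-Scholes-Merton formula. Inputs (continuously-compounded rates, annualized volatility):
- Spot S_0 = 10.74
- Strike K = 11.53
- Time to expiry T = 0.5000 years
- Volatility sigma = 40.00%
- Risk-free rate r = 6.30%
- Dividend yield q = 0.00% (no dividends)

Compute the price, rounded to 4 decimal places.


d1 = (ln(S/K) + (r - q + 0.5*sigma^2) * T) / (sigma * sqrt(T)) = 0.00184822
d2 = d1 - sigma * sqrt(T) = -0.28099450
exp(-rT) = 0.96899096; exp(-qT) = 1.00000000
C = S_0 * exp(-qT) * N(d1) - K * exp(-rT) * N(d2)
N(d1) = 0.50073733; N(d2) = 0.38935731
C = 10.7400 * 1.00000000 * 0.50073733 - 11.5300 * 0.96899096 * 0.38935731 = 1.0278

Answer: Price = 1.0278


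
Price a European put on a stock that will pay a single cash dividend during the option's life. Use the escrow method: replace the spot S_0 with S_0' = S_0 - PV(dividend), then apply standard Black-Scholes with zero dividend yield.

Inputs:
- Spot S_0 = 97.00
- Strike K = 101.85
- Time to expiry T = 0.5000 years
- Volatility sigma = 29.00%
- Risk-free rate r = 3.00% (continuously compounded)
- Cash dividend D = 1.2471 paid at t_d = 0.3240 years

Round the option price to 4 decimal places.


Answer: Price = 10.4966

Derivation:
PV(D) = D * exp(-r * t_d) = 1.2471 * 0.99032709 = 1.23503691
S_0' = S_0 - PV(D) = 97.0000 - 1.23503691 = 95.76496309
d1 = (ln(S_0'/K) + (r + sigma^2/2)*T) / (sigma*sqrt(T)) = -0.12473975
d2 = d1 - sigma*sqrt(T) = -0.32980072
exp(-rT) = 0.98511194
N(-d1) = 0.54963521; N(-d2) = 0.62922473
P = K * exp(-rT) * N(-d2) - S_0' * N(-d1) = 101.8500 * 0.98511194 * 0.62922473 - 95.76496309 * 0.54963521 = 10.4966


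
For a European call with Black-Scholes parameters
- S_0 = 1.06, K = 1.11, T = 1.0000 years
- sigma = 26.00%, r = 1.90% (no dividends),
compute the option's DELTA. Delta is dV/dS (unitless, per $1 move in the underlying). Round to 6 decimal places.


Answer: Delta = 0.510293

Derivation:
d1 = 0.0258034338; d2 = -0.2341965662
phi(d1) = 0.3988094912; exp(-qT) = 1.0000000000; exp(-rT) = 0.9811793622
N(d1) = 0.5102929385
Delta = exp(-qT) * N(d1) = 1.0000000000 * 0.5102929385 = 0.510293


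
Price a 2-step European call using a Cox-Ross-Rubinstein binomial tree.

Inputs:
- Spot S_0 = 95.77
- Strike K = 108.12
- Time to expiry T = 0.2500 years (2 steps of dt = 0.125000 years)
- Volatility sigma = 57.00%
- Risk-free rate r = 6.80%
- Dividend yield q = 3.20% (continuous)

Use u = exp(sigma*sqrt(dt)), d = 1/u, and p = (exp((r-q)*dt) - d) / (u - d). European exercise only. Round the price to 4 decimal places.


Answer: Price = V(0,0) = 7.3492

Derivation:
dt = T/N = 0.125000
u = exp(sigma*sqrt(dt)) = 1.223267; d = 1/u = 0.817483
p = (exp((r-q)*dt) - d) / (u - d) = 0.460903
Discount per step: exp(-r*dt) = 0.991536
Stock lattice S(k, i) with i counting down-moves:
  k=0: S(0,0) = 95.7700
  k=1: S(1,0) = 117.1523; S(1,1) = 78.2903
  k=2: S(2,0) = 143.3086; S(2,1) = 95.7700; S(2,2) = 64.0010
Terminal payoffs V(N, i) = max(S_T - K, 0):
  V(2,0) = 35.188600; V(2,1) = 0.000000; V(2,2) = 0.000000
Backward induction: V(k, i) = exp(-r*dt) * [p * V(k+1, i) + (1-p) * V(k+1, i+1)].
  V(1,0) = exp(-r*dt) * [p*35.188600 + (1-p)*0.000000] = 16.081261
  V(1,1) = exp(-r*dt) * [p*0.000000 + (1-p)*0.000000] = 0.000000
  V(0,0) = exp(-r*dt) * [p*16.081261 + (1-p)*0.000000] = 7.349168


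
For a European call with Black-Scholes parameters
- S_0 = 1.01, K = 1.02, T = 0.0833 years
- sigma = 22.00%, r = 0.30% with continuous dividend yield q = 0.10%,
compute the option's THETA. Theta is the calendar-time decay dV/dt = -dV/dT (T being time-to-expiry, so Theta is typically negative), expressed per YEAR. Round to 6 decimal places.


d1 = -0.1207927647; d2 = -0.1842885913
phi(d1) = 0.3960424093; exp(-qT) = 0.9999167035; exp(-rT) = 0.9997501312
Theta = -S*exp(-qT)*phi(d1)*sigma/(2*sqrt(T)) - r*K*exp(-rT)*N(d2) + q*S*exp(-qT)*N(d1)
N(d1) = 0.4519275906; N(d2) = 0.4268935317; sqrt(T) = 0.2886173938
Term 1 = -1.0100 * 0.9999167035 * 0.3960424093 * 0.2200 / (2 * 0.2886173938) = -0.1524393455
Term 2 = -0.0030 * 1.0200 * 0.9997501312 * 0.4268935317 = -0.0013059678
Term 3 = 0.0010 * 1.0100 * 0.9999167035 * 0.4519275906 = 0.0004564088
Theta = -0.1524393455 + (-0.0013059678) + (0.0004564088) = -0.153289

Answer: Theta = -0.153289


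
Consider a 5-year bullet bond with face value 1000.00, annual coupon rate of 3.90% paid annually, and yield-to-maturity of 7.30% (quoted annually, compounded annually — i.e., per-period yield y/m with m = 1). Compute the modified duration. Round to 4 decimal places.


Answer: Modified duration = 4.2926

Derivation:
Coupon per period c = face * coupon_rate / m = 39.000000
Periods per year m = 1; per-period yield y/m = 0.073000
Number of cashflows N = 5
Cashflows (t years, CF_t, discount factor 1/(1+y/m)^(m*t), PV):
  t = 1.0000: CF_t = 39.000000, DF = 0.931966, PV = 36.346692
  t = 2.0000: CF_t = 39.000000, DF = 0.868561, PV = 33.873897
  t = 3.0000: CF_t = 39.000000, DF = 0.809470, PV = 31.569336
  t = 4.0000: CF_t = 39.000000, DF = 0.754399, PV = 29.421562
  t = 5.0000: CF_t = 1039.000000, DF = 0.703075, PV = 730.494479
Price P = sum_t PV_t = 861.705964
First compute Macaulay numerator sum_t t * PV_t:
  t * PV_t at t = 1.0000: 36.346692
  t * PV_t at t = 2.0000: 67.747794
  t * PV_t at t = 3.0000: 94.708007
  t * PV_t at t = 4.0000: 117.686246
  t * PV_t at t = 5.0000: 3652.472393
Macaulay duration D = 3968.961132 / 861.705964 = 4.605934
Modified duration = D / (1 + y/m) = 4.605934 / (1 + 0.073000) = 4.292576


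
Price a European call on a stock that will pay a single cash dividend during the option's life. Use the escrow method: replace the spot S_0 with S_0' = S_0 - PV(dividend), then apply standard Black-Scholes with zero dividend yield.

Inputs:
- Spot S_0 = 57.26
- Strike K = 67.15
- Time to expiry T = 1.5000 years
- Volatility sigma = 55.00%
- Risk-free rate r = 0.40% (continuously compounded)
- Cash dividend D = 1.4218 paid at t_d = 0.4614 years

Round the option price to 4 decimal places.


PV(D) = D * exp(-r * t_d) = 1.4218 * 0.99815610 = 1.41917835
S_0' = S_0 - PV(D) = 57.2600 - 1.41917835 = 55.84082165
d1 = (ln(S_0'/K) + (r + sigma^2/2)*T) / (sigma*sqrt(T)) = 0.07192778
d2 = d1 - sigma*sqrt(T) = -0.60168190
exp(-rT) = 0.99401796
N(d1) = 0.52867031; N(d2) = 0.27369295
C = S_0' * N(d1) - K * exp(-rT) * N(d2) = 55.84082165 * 0.52867031 - 67.1500 * 0.99401796 * 0.27369295 = 11.2528

Answer: Price = 11.2528


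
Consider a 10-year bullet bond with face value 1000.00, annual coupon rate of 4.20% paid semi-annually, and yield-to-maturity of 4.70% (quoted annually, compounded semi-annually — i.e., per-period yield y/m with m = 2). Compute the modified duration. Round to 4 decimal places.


Answer: Modified duration = 8.0359

Derivation:
Coupon per period c = face * coupon_rate / m = 21.000000
Periods per year m = 2; per-period yield y/m = 0.023500
Number of cashflows N = 20
Cashflows (t years, CF_t, discount factor 1/(1+y/m)^(m*t), PV):
  t = 0.5000: CF_t = 21.000000, DF = 0.977040, PV = 20.517831
  t = 1.0000: CF_t = 21.000000, DF = 0.954606, PV = 20.046733
  t = 1.5000: CF_t = 21.000000, DF = 0.932688, PV = 19.586451
  t = 2.0000: CF_t = 21.000000, DF = 0.911273, PV = 19.136738
  t = 2.5000: CF_t = 21.000000, DF = 0.890350, PV = 18.697350
  t = 3.0000: CF_t = 21.000000, DF = 0.869907, PV = 18.268051
  t = 3.5000: CF_t = 21.000000, DF = 0.849934, PV = 17.848609
  t = 4.0000: CF_t = 21.000000, DF = 0.830419, PV = 17.438797
  t = 4.5000: CF_t = 21.000000, DF = 0.811352, PV = 17.038395
  t = 5.0000: CF_t = 21.000000, DF = 0.792723, PV = 16.647186
  t = 5.5000: CF_t = 21.000000, DF = 0.774522, PV = 16.264959
  t = 6.0000: CF_t = 21.000000, DF = 0.756739, PV = 15.891509
  t = 6.5000: CF_t = 21.000000, DF = 0.739363, PV = 15.526633
  t = 7.0000: CF_t = 21.000000, DF = 0.722387, PV = 15.170135
  t = 7.5000: CF_t = 21.000000, DF = 0.705801, PV = 14.821822
  t = 8.0000: CF_t = 21.000000, DF = 0.689596, PV = 14.481506
  t = 8.5000: CF_t = 21.000000, DF = 0.673762, PV = 14.149005
  t = 9.0000: CF_t = 21.000000, DF = 0.658292, PV = 13.824138
  t = 9.5000: CF_t = 21.000000, DF = 0.643178, PV = 13.506729
  t = 10.0000: CF_t = 1021.000000, DF = 0.628410, PV = 641.606570
Price P = sum_t PV_t = 960.469145
First compute Macaulay numerator sum_t t * PV_t:
  t * PV_t at t = 0.5000: 10.258915
  t * PV_t at t = 1.0000: 20.046733
  t * PV_t at t = 1.5000: 29.379677
  t * PV_t at t = 2.0000: 38.273476
  t * PV_t at t = 2.5000: 46.743375
  t * PV_t at t = 3.0000: 54.804153
  t * PV_t at t = 3.5000: 62.470130
  t * PV_t at t = 4.0000: 69.755187
  t * PV_t at t = 4.5000: 76.672776
  t * PV_t at t = 5.0000: 83.235929
  t * PV_t at t = 5.5000: 89.457276
  t * PV_t at t = 6.0000: 95.349052
  t * PV_t at t = 6.5000: 100.923114
  t * PV_t at t = 7.0000: 106.190943
  t * PV_t at t = 7.5000: 111.163664
  t * PV_t at t = 8.0000: 115.852052
  t * PV_t at t = 8.5000: 120.266541
  t * PV_t at t = 9.0000: 124.417239
  t * PV_t at t = 9.5000: 128.313930
  t * PV_t at t = 10.0000: 6416.065695
Macaulay duration D = 7899.639856 / 960.469145 = 8.224772
Modified duration = D / (1 + y/m) = 8.224772 / (1 + 0.023500) = 8.035928


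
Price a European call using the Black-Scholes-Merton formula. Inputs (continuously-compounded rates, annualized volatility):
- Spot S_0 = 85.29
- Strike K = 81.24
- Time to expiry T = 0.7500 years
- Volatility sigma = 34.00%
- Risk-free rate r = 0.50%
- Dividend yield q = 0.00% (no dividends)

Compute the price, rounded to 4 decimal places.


d1 = (ln(S/K) + (r - q + 0.5*sigma^2) * T) / (sigma * sqrt(T)) = 0.32518227
d2 = d1 - sigma * sqrt(T) = 0.03073364
exp(-rT) = 0.99625702; exp(-qT) = 1.00000000
C = S_0 * exp(-qT) * N(d1) - K * exp(-rT) * N(d2)
N(d1) = 0.62747844; N(d2) = 0.51225902
C = 85.2900 * 1.00000000 * 0.62747844 - 81.2400 * 0.99625702 * 0.51225902 = 12.0575

Answer: Price = 12.0575


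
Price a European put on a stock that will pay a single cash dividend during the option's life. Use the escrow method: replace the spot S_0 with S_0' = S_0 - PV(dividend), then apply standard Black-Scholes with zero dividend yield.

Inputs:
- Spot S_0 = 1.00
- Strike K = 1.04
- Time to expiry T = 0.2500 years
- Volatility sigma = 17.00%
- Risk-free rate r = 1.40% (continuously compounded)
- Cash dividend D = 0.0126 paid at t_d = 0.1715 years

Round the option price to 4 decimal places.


PV(D) = D * exp(-r * t_d) = 0.0126 * 0.99760188 = 0.01256978
S_0' = S_0 - PV(D) = 1.0000 - 0.01256978 = 0.98743022
d1 = (ln(S_0'/K) + (r + sigma^2/2)*T) / (sigma*sqrt(T)) = -0.52656076
d2 = d1 - sigma*sqrt(T) = -0.61156076
exp(-rT) = 0.99650612
N(-d1) = 0.70075068; N(-d2) = 0.72958580
P = K * exp(-rT) * N(-d2) - S_0' * N(-d1) = 1.0400 * 0.99650612 * 0.72958580 - 0.98743022 * 0.70075068 = 0.0642

Answer: Price = 0.0642


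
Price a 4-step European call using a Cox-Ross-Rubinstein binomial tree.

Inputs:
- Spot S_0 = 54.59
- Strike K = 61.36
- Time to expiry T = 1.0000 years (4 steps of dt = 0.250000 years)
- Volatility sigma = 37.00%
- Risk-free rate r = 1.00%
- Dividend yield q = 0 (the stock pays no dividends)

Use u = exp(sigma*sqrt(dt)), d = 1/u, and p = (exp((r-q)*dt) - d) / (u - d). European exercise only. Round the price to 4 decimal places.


Answer: Price = V(0,0) = 6.0533

Derivation:
dt = T/N = 0.250000
u = exp(sigma*sqrt(dt)) = 1.203218; d = 1/u = 0.831104
p = (exp((r-q)*dt) - d) / (u - d) = 0.460608
Discount per step: exp(-r*dt) = 0.997503
Stock lattice S(k, i) with i counting down-moves:
  k=0: S(0,0) = 54.5900
  k=1: S(1,0) = 65.6837; S(1,1) = 45.3700
  k=2: S(2,0) = 79.0318; S(2,1) = 54.5900; S(2,2) = 37.7072
  k=3: S(3,0) = 95.0926; S(3,1) = 65.6837; S(3,2) = 45.3700; S(3,3) = 31.3386
  k=4: S(4,0) = 114.4171; S(4,1) = 79.0318; S(4,2) = 54.5900; S(4,3) = 37.7072; S(4,4) = 26.0456
Terminal payoffs V(N, i) = max(S_T - K, 0):
  V(4,0) = 53.057120; V(4,1) = 17.671833; V(4,2) = 0.000000; V(4,3) = 0.000000; V(4,4) = 0.000000
Backward induction: V(k, i) = exp(-r*dt) * [p * V(k+1, i) + (1-p) * V(k+1, i+1)].
  V(3,0) = exp(-r*dt) * [p*53.057120 + (1-p)*17.671833] = 33.885767
  V(3,1) = exp(-r*dt) * [p*17.671833 + (1-p)*0.000000] = 8.119468
  V(3,2) = exp(-r*dt) * [p*0.000000 + (1-p)*0.000000] = 0.000000
  V(3,3) = exp(-r*dt) * [p*0.000000 + (1-p)*0.000000] = 0.000000
  V(2,0) = exp(-r*dt) * [p*33.885767 + (1-p)*8.119468] = 19.937730
  V(2,1) = exp(-r*dt) * [p*8.119468 + (1-p)*0.000000] = 3.730556
  V(2,2) = exp(-r*dt) * [p*0.000000 + (1-p)*0.000000] = 0.000000
  V(1,0) = exp(-r*dt) * [p*19.937730 + (1-p)*3.730556] = 11.167759
  V(1,1) = exp(-r*dt) * [p*3.730556 + (1-p)*0.000000] = 1.714034
  V(0,0) = exp(-r*dt) * [p*11.167759 + (1-p)*1.714034] = 6.053346


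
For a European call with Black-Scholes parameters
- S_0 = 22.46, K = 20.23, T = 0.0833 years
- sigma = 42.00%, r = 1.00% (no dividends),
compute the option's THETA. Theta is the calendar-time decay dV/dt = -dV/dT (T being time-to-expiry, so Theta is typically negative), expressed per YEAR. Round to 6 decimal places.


Answer: Theta = -4.389968

Derivation:
d1 = 0.9301270764; d2 = 0.8089077710
phi(d1) = 0.2588499517; exp(-qT) = 1.0000000000; exp(-rT) = 0.9991673468
Theta = -S*exp(-qT)*phi(d1)*sigma/(2*sqrt(T)) - r*K*exp(-rT)*N(d2) + q*S*exp(-qT)*N(d1)
N(d1) = 0.8238473534; N(d2) = 0.7907159007; sqrt(T) = 0.2886173938
Term 1 = -22.4600 * 1.0000000000 * 0.2588499517 * 0.4200 / (2 * 0.2886173938) = -4.2301389605
Term 2 = -0.0100 * 20.2300 * 0.9991673468 * 0.7907159007 = -0.1598286340
Term 3 = 0 (no dividend yield, q = 0)
Theta = -4.2301389605 + (-0.1598286340) + (0.0000000000) = -4.389968


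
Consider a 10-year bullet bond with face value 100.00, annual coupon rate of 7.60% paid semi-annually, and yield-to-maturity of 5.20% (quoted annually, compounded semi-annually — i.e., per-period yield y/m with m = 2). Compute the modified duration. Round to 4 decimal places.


Answer: Modified duration = 7.2495

Derivation:
Coupon per period c = face * coupon_rate / m = 3.800000
Periods per year m = 2; per-period yield y/m = 0.026000
Number of cashflows N = 20
Cashflows (t years, CF_t, discount factor 1/(1+y/m)^(m*t), PV):
  t = 0.5000: CF_t = 3.800000, DF = 0.974659, PV = 3.703704
  t = 1.0000: CF_t = 3.800000, DF = 0.949960, PV = 3.609848
  t = 1.5000: CF_t = 3.800000, DF = 0.925887, PV = 3.518370
  t = 2.0000: CF_t = 3.800000, DF = 0.902424, PV = 3.429211
  t = 2.5000: CF_t = 3.800000, DF = 0.879555, PV = 3.342310
  t = 3.0000: CF_t = 3.800000, DF = 0.857266, PV = 3.257613
  t = 3.5000: CF_t = 3.800000, DF = 0.835542, PV = 3.175061
  t = 4.0000: CF_t = 3.800000, DF = 0.814369, PV = 3.094601
  t = 4.5000: CF_t = 3.800000, DF = 0.793732, PV = 3.016181
  t = 5.0000: CF_t = 3.800000, DF = 0.773618, PV = 2.939747
  t = 5.5000: CF_t = 3.800000, DF = 0.754013, PV = 2.865251
  t = 6.0000: CF_t = 3.800000, DF = 0.734906, PV = 2.792642
  t = 6.5000: CF_t = 3.800000, DF = 0.716282, PV = 2.721873
  t = 7.0000: CF_t = 3.800000, DF = 0.698131, PV = 2.652898
  t = 7.5000: CF_t = 3.800000, DF = 0.680440, PV = 2.585671
  t = 8.0000: CF_t = 3.800000, DF = 0.663197, PV = 2.520147
  t = 8.5000: CF_t = 3.800000, DF = 0.646390, PV = 2.456283
  t = 9.0000: CF_t = 3.800000, DF = 0.630010, PV = 2.394038
  t = 9.5000: CF_t = 3.800000, DF = 0.614045, PV = 2.333371
  t = 10.0000: CF_t = 103.800000, DF = 0.598484, PV = 62.122674
Price P = sum_t PV_t = 118.531492
First compute Macaulay numerator sum_t t * PV_t:
  t * PV_t at t = 0.5000: 1.851852
  t * PV_t at t = 1.0000: 3.609848
  t * PV_t at t = 1.5000: 5.277555
  t * PV_t at t = 2.0000: 6.858421
  t * PV_t at t = 2.5000: 8.355776
  t * PV_t at t = 3.0000: 9.772838
  t * PV_t at t = 3.5000: 11.112713
  t * PV_t at t = 4.0000: 12.378405
  t * PV_t at t = 4.5000: 13.572813
  t * PV_t at t = 5.0000: 14.698736
  t * PV_t at t = 5.5000: 15.758879
  t * PV_t at t = 6.0000: 16.755852
  t * PV_t at t = 6.5000: 17.692176
  t * PV_t at t = 7.0000: 18.570286
  t * PV_t at t = 7.5000: 19.392529
  t * PV_t at t = 8.0000: 20.161174
  t * PV_t at t = 8.5000: 20.878408
  t * PV_t at t = 9.0000: 21.546345
  t * PV_t at t = 9.5000: 22.167022
  t * PV_t at t = 10.0000: 621.226735
Macaulay duration D = 881.638364 / 118.531492 = 7.438009
Modified duration = D / (1 + y/m) = 7.438009 / (1 + 0.026000) = 7.249522


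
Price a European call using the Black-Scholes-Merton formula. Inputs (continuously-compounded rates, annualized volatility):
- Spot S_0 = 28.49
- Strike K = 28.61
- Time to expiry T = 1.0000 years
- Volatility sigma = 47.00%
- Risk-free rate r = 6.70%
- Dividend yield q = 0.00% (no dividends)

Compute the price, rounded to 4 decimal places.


d1 = (ln(S/K) + (r - q + 0.5*sigma^2) * T) / (sigma * sqrt(T)) = 0.36861030
d2 = d1 - sigma * sqrt(T) = -0.10138970
exp(-rT) = 0.93519520; exp(-qT) = 1.00000000
C = S_0 * exp(-qT) * N(d1) - K * exp(-rT) * N(d2)
N(d1) = 0.64379089; N(d2) = 0.45962056
C = 28.4900 * 1.00000000 * 0.64379089 - 28.6100 * 0.93519520 * 0.45962056 = 6.0440

Answer: Price = 6.0440


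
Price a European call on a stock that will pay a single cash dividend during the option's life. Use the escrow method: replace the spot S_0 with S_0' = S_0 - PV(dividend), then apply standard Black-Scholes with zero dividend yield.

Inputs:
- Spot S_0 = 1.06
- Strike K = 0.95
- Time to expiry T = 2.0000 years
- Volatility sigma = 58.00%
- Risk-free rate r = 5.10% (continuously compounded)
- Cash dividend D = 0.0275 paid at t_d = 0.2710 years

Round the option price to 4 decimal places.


Answer: Price = 0.3956

Derivation:
PV(D) = D * exp(-r * t_d) = 0.0275 * 0.98627407 = 0.02712254
S_0' = S_0 - PV(D) = 1.0600 - 0.02712254 = 1.03287746
d1 = (ln(S_0'/K) + (r + sigma^2/2)*T) / (sigma*sqrt(T)) = 0.63644713
d2 = d1 - sigma*sqrt(T) = -0.18379674
exp(-rT) = 0.90302955
N(d1) = 0.73775748; N(d2) = 0.42708646
C = S_0' * N(d1) - K * exp(-rT) * N(d2) = 1.03287746 * 0.73775748 - 0.9500 * 0.90302955 * 0.42708646 = 0.3956


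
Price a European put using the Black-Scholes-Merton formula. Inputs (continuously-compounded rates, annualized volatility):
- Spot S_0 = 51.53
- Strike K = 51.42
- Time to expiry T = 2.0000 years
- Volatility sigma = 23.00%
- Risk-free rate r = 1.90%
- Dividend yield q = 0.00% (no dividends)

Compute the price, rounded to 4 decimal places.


Answer: Price = 5.5619

Derivation:
d1 = (ln(S/K) + (r - q + 0.5*sigma^2) * T) / (sigma * sqrt(T)) = 0.28603072
d2 = d1 - sigma * sqrt(T) = -0.03923840
exp(-rT) = 0.96271294; exp(-qT) = 1.00000000
P = K * exp(-rT) * N(-d2) - S_0 * exp(-qT) * N(-d1)
N(-d1) = 0.38742730; N(-d2) = 0.51564984
P = 51.4200 * 0.96271294 * 0.51564984 - 51.5300 * 1.00000000 * 0.38742730 = 5.5619


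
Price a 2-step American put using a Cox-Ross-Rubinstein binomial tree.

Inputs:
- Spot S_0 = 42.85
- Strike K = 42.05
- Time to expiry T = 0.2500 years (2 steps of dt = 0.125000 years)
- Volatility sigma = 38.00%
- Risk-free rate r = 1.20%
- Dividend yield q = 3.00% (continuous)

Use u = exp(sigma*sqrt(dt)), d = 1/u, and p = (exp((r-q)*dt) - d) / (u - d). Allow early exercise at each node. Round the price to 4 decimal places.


Answer: Price = V(0,0) = 2.7216

Derivation:
dt = T/N = 0.125000
u = exp(sigma*sqrt(dt)) = 1.143793; d = 1/u = 0.874284
p = (exp((r-q)*dt) - d) / (u - d) = 0.458124
Discount per step: exp(-r*dt) = 0.998501
Stock lattice S(k, i) with i counting down-moves:
  k=0: S(0,0) = 42.8500
  k=1: S(1,0) = 49.0115; S(1,1) = 37.4631
  k=2: S(2,0) = 56.0591; S(2,1) = 42.8500; S(2,2) = 32.7533
Terminal payoffs V(N, i) = max(K - S_T, 0):
  V(2,0) = 0.000000; V(2,1) = 0.000000; V(2,2) = 9.296656
Backward induction: V(k, i) = exp(-r*dt) * [p * V(k+1, i) + (1-p) * V(k+1, i+1)]; then take max(V_cont, immediate exercise) for American.
  V(1,0) = exp(-r*dt) * [p*0.000000 + (1-p)*0.000000] = 0.000000; exercise = 0.000000; V(1,0) = max -> 0.000000
  V(1,1) = exp(-r*dt) * [p*0.000000 + (1-p)*9.296656] = 5.030086; exercise = 4.586941; V(1,1) = max -> 5.030086
  V(0,0) = exp(-r*dt) * [p*0.000000 + (1-p)*5.030086] = 2.721599; exercise = 0.000000; V(0,0) = max -> 2.721599


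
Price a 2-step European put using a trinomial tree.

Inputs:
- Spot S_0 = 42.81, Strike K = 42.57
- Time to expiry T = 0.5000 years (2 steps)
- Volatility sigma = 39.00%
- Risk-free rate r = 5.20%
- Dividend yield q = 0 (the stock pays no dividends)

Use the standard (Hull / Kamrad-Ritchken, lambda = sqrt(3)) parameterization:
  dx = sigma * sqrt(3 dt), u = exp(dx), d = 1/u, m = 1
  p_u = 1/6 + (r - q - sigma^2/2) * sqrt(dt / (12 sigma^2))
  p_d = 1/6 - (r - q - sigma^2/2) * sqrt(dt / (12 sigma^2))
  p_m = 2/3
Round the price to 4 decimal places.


Answer: Price = V(0,0) = 3.3681

Derivation:
dt = T/N = 0.250000; dx = sigma*sqrt(3*dt) = 0.337750
u = exp(dx) = 1.401790; d = 1/u = 0.713374
p_u = 0.157766, p_m = 0.666667, p_d = 0.175567
Discount per step: exp(-r*dt) = 0.987084
Stock lattice S(k, j) with j the centered position index:
  k=0: S(0,+0) = 42.8100
  k=1: S(1,-1) = 30.5395; S(1,+0) = 42.8100; S(1,+1) = 60.0106
  k=2: S(2,-2) = 21.7861; S(2,-1) = 30.5395; S(2,+0) = 42.8100; S(2,+1) = 60.0106; S(2,+2) = 84.1223
Terminal payoffs V(N, j) = max(K - S_T, 0):
  V(2,-2) = 20.783905; V(2,-1) = 12.030473; V(2,+0) = 0.000000; V(2,+1) = 0.000000; V(2,+2) = 0.000000
Backward induction: V(k, j) = exp(-r*dt) * [p_u * V(k+1, j+1) + p_m * V(k+1, j) + p_d * V(k+1, j-1)]
  V(1,-1) = exp(-r*dt) * [p_u*0.000000 + p_m*12.030473 + p_d*20.783905] = 11.518574
  V(1,+0) = exp(-r*dt) * [p_u*0.000000 + p_m*0.000000 + p_d*12.030473] = 2.084879
  V(1,+1) = exp(-r*dt) * [p_u*0.000000 + p_m*0.000000 + p_d*0.000000] = 0.000000
  V(0,+0) = exp(-r*dt) * [p_u*0.000000 + p_m*2.084879 + p_d*11.518574] = 3.368135


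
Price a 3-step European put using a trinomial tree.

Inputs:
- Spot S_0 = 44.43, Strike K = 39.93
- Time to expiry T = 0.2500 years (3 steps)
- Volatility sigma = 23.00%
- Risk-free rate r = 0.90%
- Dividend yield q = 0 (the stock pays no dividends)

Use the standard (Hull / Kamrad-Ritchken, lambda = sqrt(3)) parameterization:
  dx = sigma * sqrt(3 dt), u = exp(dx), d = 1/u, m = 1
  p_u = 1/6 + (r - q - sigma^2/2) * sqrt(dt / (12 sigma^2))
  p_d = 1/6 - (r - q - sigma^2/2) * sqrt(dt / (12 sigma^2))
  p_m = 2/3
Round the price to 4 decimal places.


Answer: Price = V(0,0) = 0.4000

Derivation:
dt = T/N = 0.083333; dx = sigma*sqrt(3*dt) = 0.115000
u = exp(dx) = 1.121873; d = 1/u = 0.891366
p_u = 0.160344, p_m = 0.666667, p_d = 0.172989
Discount per step: exp(-r*dt) = 0.999250
Stock lattice S(k, j) with j the centered position index:
  k=0: S(0,+0) = 44.4300
  k=1: S(1,-1) = 39.6034; S(1,+0) = 44.4300; S(1,+1) = 49.8448
  k=2: S(2,-2) = 35.3011; S(2,-1) = 39.6034; S(2,+0) = 44.4300; S(2,+1) = 49.8448; S(2,+2) = 55.9196
  k=3: S(3,-3) = 31.4662; S(3,-2) = 35.3011; S(3,-1) = 39.6034; S(3,+0) = 44.4300; S(3,+1) = 49.8448; S(3,+2) = 55.9196; S(3,+3) = 62.7347
Terminal payoffs V(N, j) = max(K - S_T, 0):
  V(3,-3) = 8.463770; V(3,-2) = 4.628872; V(3,-1) = 0.326602; V(3,+0) = 0.000000; V(3,+1) = 0.000000; V(3,+2) = 0.000000; V(3,+3) = 0.000000
Backward induction: V(k, j) = exp(-r*dt) * [p_u * V(k+1, j+1) + p_m * V(k+1, j) + p_d * V(k+1, j-1)]
  V(2,-2) = exp(-r*dt) * [p_u*0.326602 + p_m*4.628872 + p_d*8.463770] = 4.598973
  V(2,-1) = exp(-r*dt) * [p_u*0.000000 + p_m*0.326602 + p_d*4.628872] = 1.017716
  V(2,+0) = exp(-r*dt) * [p_u*0.000000 + p_m*0.000000 + p_d*0.326602] = 0.056456
  V(2,+1) = exp(-r*dt) * [p_u*0.000000 + p_m*0.000000 + p_d*0.000000] = 0.000000
  V(2,+2) = exp(-r*dt) * [p_u*0.000000 + p_m*0.000000 + p_d*0.000000] = 0.000000
  V(1,-1) = exp(-r*dt) * [p_u*0.056456 + p_m*1.017716 + p_d*4.598973] = 1.481990
  V(1,+0) = exp(-r*dt) * [p_u*0.000000 + p_m*0.056456 + p_d*1.017716] = 0.213531
  V(1,+1) = exp(-r*dt) * [p_u*0.000000 + p_m*0.000000 + p_d*0.056456] = 0.009759
  V(0,+0) = exp(-r*dt) * [p_u*0.009759 + p_m*0.213531 + p_d*1.481990] = 0.399987


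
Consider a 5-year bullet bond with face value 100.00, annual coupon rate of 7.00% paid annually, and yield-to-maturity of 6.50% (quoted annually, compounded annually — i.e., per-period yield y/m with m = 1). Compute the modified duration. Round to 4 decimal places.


Answer: Modified duration = 4.1260

Derivation:
Coupon per period c = face * coupon_rate / m = 7.000000
Periods per year m = 1; per-period yield y/m = 0.065000
Number of cashflows N = 5
Cashflows (t years, CF_t, discount factor 1/(1+y/m)^(m*t), PV):
  t = 1.0000: CF_t = 7.000000, DF = 0.938967, PV = 6.572770
  t = 2.0000: CF_t = 7.000000, DF = 0.881659, PV = 6.171615
  t = 3.0000: CF_t = 7.000000, DF = 0.827849, PV = 5.794944
  t = 4.0000: CF_t = 7.000000, DF = 0.777323, PV = 5.441262
  t = 5.0000: CF_t = 107.000000, DF = 0.729881, PV = 78.097250
Price P = sum_t PV_t = 102.077840
First compute Macaulay numerator sum_t t * PV_t:
  t * PV_t at t = 1.0000: 6.572770
  t * PV_t at t = 2.0000: 12.343230
  t * PV_t at t = 3.0000: 17.384831
  t * PV_t at t = 4.0000: 21.765047
  t * PV_t at t = 5.0000: 390.486248
Macaulay duration D = 448.552125 / 102.077840 = 4.394216
Modified duration = D / (1 + y/m) = 4.394216 / (1 + 0.065000) = 4.126025


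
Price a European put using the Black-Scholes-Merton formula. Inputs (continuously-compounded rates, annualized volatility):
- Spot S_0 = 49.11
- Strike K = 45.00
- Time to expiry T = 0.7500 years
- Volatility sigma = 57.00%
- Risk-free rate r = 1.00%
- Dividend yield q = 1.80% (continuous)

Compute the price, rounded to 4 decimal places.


Answer: Price = 7.3031

Derivation:
d1 = (ln(S/K) + (r - q + 0.5*sigma^2) * T) / (sigma * sqrt(T)) = 0.41171697
d2 = d1 - sigma * sqrt(T) = -0.08191751
exp(-rT) = 0.99252805; exp(-qT) = 0.98659072
P = K * exp(-rT) * N(-d2) - S_0 * exp(-qT) * N(-d1)
N(-d1) = 0.34027344; N(-d2) = 0.53264385
P = 45.0000 * 0.99252805 * 0.53264385 - 49.1100 * 0.98659072 * 0.34027344 = 7.3031


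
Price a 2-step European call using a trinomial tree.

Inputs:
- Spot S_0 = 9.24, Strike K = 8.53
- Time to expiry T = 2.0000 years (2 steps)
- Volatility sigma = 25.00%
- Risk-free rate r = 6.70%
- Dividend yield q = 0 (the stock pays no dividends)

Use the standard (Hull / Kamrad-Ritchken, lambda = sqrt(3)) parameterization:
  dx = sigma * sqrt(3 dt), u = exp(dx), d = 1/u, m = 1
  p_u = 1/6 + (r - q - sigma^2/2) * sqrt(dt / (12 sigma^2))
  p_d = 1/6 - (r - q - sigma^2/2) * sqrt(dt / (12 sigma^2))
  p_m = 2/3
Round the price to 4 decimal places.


Answer: Price = V(0,0) = 2.2029

Derivation:
dt = T/N = 1.000000; dx = sigma*sqrt(3*dt) = 0.433013
u = exp(dx) = 1.541896; d = 1/u = 0.648552
p_u = 0.207947, p_m = 0.666667, p_d = 0.125386
Discount per step: exp(-r*dt) = 0.935195
Stock lattice S(k, j) with j the centered position index:
  k=0: S(0,+0) = 9.2400
  k=1: S(1,-1) = 5.9926; S(1,+0) = 9.2400; S(1,+1) = 14.2471
  k=2: S(2,-2) = 3.8865; S(2,-1) = 5.9926; S(2,+0) = 9.2400; S(2,+1) = 14.2471; S(2,+2) = 21.9676
Terminal payoffs V(N, j) = max(S_T - K, 0):
  V(2,-2) = 0.000000; V(2,-1) = 0.000000; V(2,+0) = 0.710000; V(2,+1) = 5.717117; V(2,+2) = 13.437570
Backward induction: V(k, j) = exp(-r*dt) * [p_u * V(k+1, j+1) + p_m * V(k+1, j) + p_d * V(k+1, j-1)]
  V(1,-1) = exp(-r*dt) * [p_u*0.710000 + p_m*0.000000 + p_d*0.000000] = 0.138075
  V(1,+0) = exp(-r*dt) * [p_u*5.717117 + p_m*0.710000 + p_d*0.000000] = 1.554474
  V(1,+1) = exp(-r*dt) * [p_u*13.437570 + p_m*5.717117 + p_d*0.710000] = 6.260890
  V(0,+0) = exp(-r*dt) * [p_u*6.260890 + p_m*1.554474 + p_d*0.138075] = 2.202911
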